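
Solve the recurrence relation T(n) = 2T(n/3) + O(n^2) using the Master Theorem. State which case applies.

Master Theorem for T(n) = 2T(n/3) + O(n^2):

a = 2, b = 3, c = 2
log_b(a) = log_3(2) = 0.6309

Case 3: c = 2 > log_3(2) = 0.6309
T(n) = O(n^2) = O(n^2)

For T(n) = 2T(n/3) + O(n^2): log_3(2) = 0.6309. This is Case 3 of the Master Theorem (c > log_b(a), work dominated by root), giving O(n^2).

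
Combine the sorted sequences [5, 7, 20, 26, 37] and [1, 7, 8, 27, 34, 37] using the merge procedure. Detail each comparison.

Merging process:

Compare 5 vs 1: take 1 from right. Merged: [1]
Compare 5 vs 7: take 5 from left. Merged: [1, 5]
Compare 7 vs 7: take 7 from left. Merged: [1, 5, 7]
Compare 20 vs 7: take 7 from right. Merged: [1, 5, 7, 7]
Compare 20 vs 8: take 8 from right. Merged: [1, 5, 7, 7, 8]
Compare 20 vs 27: take 20 from left. Merged: [1, 5, 7, 7, 8, 20]
Compare 26 vs 27: take 26 from left. Merged: [1, 5, 7, 7, 8, 20, 26]
Compare 37 vs 27: take 27 from right. Merged: [1, 5, 7, 7, 8, 20, 26, 27]
Compare 37 vs 34: take 34 from right. Merged: [1, 5, 7, 7, 8, 20, 26, 27, 34]
Compare 37 vs 37: take 37 from left. Merged: [1, 5, 7, 7, 8, 20, 26, 27, 34, 37]
Append remaining from right: [37]. Merged: [1, 5, 7, 7, 8, 20, 26, 27, 34, 37, 37]

Final merged array: [1, 5, 7, 7, 8, 20, 26, 27, 34, 37, 37]
Total comparisons: 10

The merged array is [1, 5, 7, 7, 8, 20, 26, 27, 34, 37, 37], requiring 10 comparisons. The merge step runs in O(n) time where n is the total number of elements.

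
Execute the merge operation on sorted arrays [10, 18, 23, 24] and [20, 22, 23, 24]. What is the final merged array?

Merging process:

Compare 10 vs 20: take 10 from left. Merged: [10]
Compare 18 vs 20: take 18 from left. Merged: [10, 18]
Compare 23 vs 20: take 20 from right. Merged: [10, 18, 20]
Compare 23 vs 22: take 22 from right. Merged: [10, 18, 20, 22]
Compare 23 vs 23: take 23 from left. Merged: [10, 18, 20, 22, 23]
Compare 24 vs 23: take 23 from right. Merged: [10, 18, 20, 22, 23, 23]
Compare 24 vs 24: take 24 from left. Merged: [10, 18, 20, 22, 23, 23, 24]
Append remaining from right: [24]. Merged: [10, 18, 20, 22, 23, 23, 24, 24]

Final merged array: [10, 18, 20, 22, 23, 23, 24, 24]
Total comparisons: 7

The merged array is [10, 18, 20, 22, 23, 23, 24, 24], requiring 7 comparisons. The merge step runs in O(n) time where n is the total number of elements.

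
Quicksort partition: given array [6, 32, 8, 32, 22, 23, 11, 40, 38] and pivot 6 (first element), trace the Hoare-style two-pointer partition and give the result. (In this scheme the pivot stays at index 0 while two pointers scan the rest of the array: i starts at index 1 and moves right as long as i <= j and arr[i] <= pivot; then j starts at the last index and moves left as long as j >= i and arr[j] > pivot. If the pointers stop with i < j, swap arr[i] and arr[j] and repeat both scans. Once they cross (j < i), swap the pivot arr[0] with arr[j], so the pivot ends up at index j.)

Hoare-style two-pointer partition with pivot = 6:

Initial array: [6, 32, 8, 32, 22, 23, 11, 40, 38]

Pointers start at i = 1, j = 8.
i ends at 1, j ends at 0: the pointers have crossed (j < i), so scanning stops.

j = 0, so swapping arr[0] with arr[j] leaves the pivot at position 0: [6, 32, 8, 32, 22, 23, 11, 40, 38]
Pivot position: 0

After partitioning with pivot 6, the array becomes [6, 32, 8, 32, 22, 23, 11, 40, 38]. The pivot is placed at index 0. All elements to the left of the pivot are <= 6, and all elements to the right are > 6.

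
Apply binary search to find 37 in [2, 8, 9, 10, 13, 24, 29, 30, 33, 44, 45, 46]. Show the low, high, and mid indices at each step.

Binary search for 37 in [2, 8, 9, 10, 13, 24, 29, 30, 33, 44, 45, 46]:

lo=0, hi=11, mid=5, arr[mid]=24 -> 24 < 37, search right half
lo=6, hi=11, mid=8, arr[mid]=33 -> 33 < 37, search right half
lo=9, hi=11, mid=10, arr[mid]=45 -> 45 > 37, search left half
lo=9, hi=9, mid=9, arr[mid]=44 -> 44 > 37, search left half
lo=9 > hi=8, target 37 not found

Binary search determines that 37 is not in the array after 4 comparisons. The search space was exhausted without finding the target.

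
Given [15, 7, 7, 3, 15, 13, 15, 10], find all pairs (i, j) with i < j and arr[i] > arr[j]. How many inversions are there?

Finding inversions in [15, 7, 7, 3, 15, 13, 15, 10]:

(0, 1): arr[0]=15 > arr[1]=7
(0, 2): arr[0]=15 > arr[2]=7
(0, 3): arr[0]=15 > arr[3]=3
(0, 5): arr[0]=15 > arr[5]=13
(0, 7): arr[0]=15 > arr[7]=10
(1, 3): arr[1]=7 > arr[3]=3
(2, 3): arr[2]=7 > arr[3]=3
(4, 5): arr[4]=15 > arr[5]=13
(4, 7): arr[4]=15 > arr[7]=10
(5, 7): arr[5]=13 > arr[7]=10
(6, 7): arr[6]=15 > arr[7]=10

Total inversions: 11

The array has 11 inversion(s): (0,1), (0,2), (0,3), (0,5), (0,7), (1,3), (2,3), (4,5), (4,7), (5,7), (6,7). Each pair (i,j) satisfies i < j and arr[i] > arr[j].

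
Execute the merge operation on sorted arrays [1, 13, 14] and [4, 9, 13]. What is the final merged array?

Merging process:

Compare 1 vs 4: take 1 from left. Merged: [1]
Compare 13 vs 4: take 4 from right. Merged: [1, 4]
Compare 13 vs 9: take 9 from right. Merged: [1, 4, 9]
Compare 13 vs 13: take 13 from left. Merged: [1, 4, 9, 13]
Compare 14 vs 13: take 13 from right. Merged: [1, 4, 9, 13, 13]
Append remaining from left: [14]. Merged: [1, 4, 9, 13, 13, 14]

Final merged array: [1, 4, 9, 13, 13, 14]
Total comparisons: 5

The merged array is [1, 4, 9, 13, 13, 14], requiring 5 comparisons. The merge step runs in O(n) time where n is the total number of elements.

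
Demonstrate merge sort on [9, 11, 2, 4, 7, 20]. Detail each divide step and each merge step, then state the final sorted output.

Merge sort trace:

Split: [9, 11, 2, 4, 7, 20] -> [9, 11, 2] and [4, 7, 20]
  Split: [9, 11, 2] -> [9] and [11, 2]
    Split: [11, 2] -> [11] and [2]
    Merge: [11] + [2] -> [2, 11]
  Merge: [9] + [2, 11] -> [2, 9, 11]
  Split: [4, 7, 20] -> [4] and [7, 20]
    Split: [7, 20] -> [7] and [20]
    Merge: [7] + [20] -> [7, 20]
  Merge: [4] + [7, 20] -> [4, 7, 20]
Merge: [2, 9, 11] + [4, 7, 20] -> [2, 4, 7, 9, 11, 20]

Final sorted array: [2, 4, 7, 9, 11, 20]

The merge sort proceeds by recursively splitting the array and merging sorted halves.
After all merges, the sorted array is [2, 4, 7, 9, 11, 20].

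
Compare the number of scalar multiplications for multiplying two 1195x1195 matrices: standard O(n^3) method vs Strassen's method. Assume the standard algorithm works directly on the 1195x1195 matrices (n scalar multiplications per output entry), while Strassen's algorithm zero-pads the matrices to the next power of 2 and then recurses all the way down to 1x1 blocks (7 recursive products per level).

Matrix multiplication for 1195x1195 matrices:

Strassen's algorithm requires power-of-2 dimensions. Pad 1195x1195 to 2048x2048 (next power of 2).

Standard algorithm: 1195^3 = 1706489875 multiplications
Strassen's algorithm: 7^(log2(2048)) = 7^11 = 1977326743 multiplications
Difference: 1706489875 - 1977326743 = -270836868 (Strassen uses MORE here due to padding overhead — for small or just-over-power-of-2 n, padding can outweigh the per-level savings)

Standard: 1706489875 multiplications (1195^3). Strassen: 1977326743 multiplications (7^11, after padding to 2048x2048). Strassen reduces 8 recursive multiplications to 7 at each level.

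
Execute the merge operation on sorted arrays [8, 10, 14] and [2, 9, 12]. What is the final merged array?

Merging process:

Compare 8 vs 2: take 2 from right. Merged: [2]
Compare 8 vs 9: take 8 from left. Merged: [2, 8]
Compare 10 vs 9: take 9 from right. Merged: [2, 8, 9]
Compare 10 vs 12: take 10 from left. Merged: [2, 8, 9, 10]
Compare 14 vs 12: take 12 from right. Merged: [2, 8, 9, 10, 12]
Append remaining from left: [14]. Merged: [2, 8, 9, 10, 12, 14]

Final merged array: [2, 8, 9, 10, 12, 14]
Total comparisons: 5

The merged array is [2, 8, 9, 10, 12, 14], requiring 5 comparisons. The merge step runs in O(n) time where n is the total number of elements.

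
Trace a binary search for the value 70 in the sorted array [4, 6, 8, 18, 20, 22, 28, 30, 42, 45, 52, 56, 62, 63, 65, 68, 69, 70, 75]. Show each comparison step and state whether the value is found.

Binary search for 70 in [4, 6, 8, 18, 20, 22, 28, 30, 42, 45, 52, 56, 62, 63, 65, 68, 69, 70, 75]:

lo=0, hi=18, mid=9, arr[mid]=45 -> 45 < 70, search right half
lo=10, hi=18, mid=14, arr[mid]=65 -> 65 < 70, search right half
lo=15, hi=18, mid=16, arr[mid]=69 -> 69 < 70, search right half
lo=17, hi=18, mid=17, arr[mid]=70 -> Found target at index 17!

Binary search finds 70 at index 17 after 4 comparisons. The search repeatedly halves the search space by comparing with the middle element.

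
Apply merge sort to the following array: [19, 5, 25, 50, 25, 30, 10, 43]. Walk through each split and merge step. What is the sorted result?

Merge sort trace:

Split: [19, 5, 25, 50, 25, 30, 10, 43] -> [19, 5, 25, 50] and [25, 30, 10, 43]
  Split: [19, 5, 25, 50] -> [19, 5] and [25, 50]
    Split: [19, 5] -> [19] and [5]
    Merge: [19] + [5] -> [5, 19]
    Split: [25, 50] -> [25] and [50]
    Merge: [25] + [50] -> [25, 50]
  Merge: [5, 19] + [25, 50] -> [5, 19, 25, 50]
  Split: [25, 30, 10, 43] -> [25, 30] and [10, 43]
    Split: [25, 30] -> [25] and [30]
    Merge: [25] + [30] -> [25, 30]
    Split: [10, 43] -> [10] and [43]
    Merge: [10] + [43] -> [10, 43]
  Merge: [25, 30] + [10, 43] -> [10, 25, 30, 43]
Merge: [5, 19, 25, 50] + [10, 25, 30, 43] -> [5, 10, 19, 25, 25, 30, 43, 50]

Final sorted array: [5, 10, 19, 25, 25, 30, 43, 50]

The merge sort proceeds by recursively splitting the array and merging sorted halves.
After all merges, the sorted array is [5, 10, 19, 25, 25, 30, 43, 50].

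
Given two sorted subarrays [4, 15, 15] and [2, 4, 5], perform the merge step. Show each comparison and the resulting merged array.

Merging process:

Compare 4 vs 2: take 2 from right. Merged: [2]
Compare 4 vs 4: take 4 from left. Merged: [2, 4]
Compare 15 vs 4: take 4 from right. Merged: [2, 4, 4]
Compare 15 vs 5: take 5 from right. Merged: [2, 4, 4, 5]
Append remaining from left: [15, 15]. Merged: [2, 4, 4, 5, 15, 15]

Final merged array: [2, 4, 4, 5, 15, 15]
Total comparisons: 4

The merged array is [2, 4, 4, 5, 15, 15], requiring 4 comparisons. The merge step runs in O(n) time where n is the total number of elements.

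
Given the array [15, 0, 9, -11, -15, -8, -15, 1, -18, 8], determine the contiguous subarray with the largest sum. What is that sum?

Using Kadane's algorithm on [15, 0, 9, -11, -15, -8, -15, 1, -18, 8]:

Scanning through the array:
Position 1 (value 0): max_ending_here = 15, max_so_far = 15
Position 2 (value 9): max_ending_here = 24, max_so_far = 24
Position 3 (value -11): max_ending_here = 13, max_so_far = 24
Position 4 (value -15): max_ending_here = -2, max_so_far = 24
Position 5 (value -8): max_ending_here = -8, max_so_far = 24
Position 6 (value -15): max_ending_here = -15, max_so_far = 24
Position 7 (value 1): max_ending_here = 1, max_so_far = 24
Position 8 (value -18): max_ending_here = -17, max_so_far = 24
Position 9 (value 8): max_ending_here = 8, max_so_far = 24

Maximum subarray: [15, 0, 9]
Maximum sum: 24

The maximum subarray is [15, 0, 9] with sum 24. This subarray runs from index 0 to index 2.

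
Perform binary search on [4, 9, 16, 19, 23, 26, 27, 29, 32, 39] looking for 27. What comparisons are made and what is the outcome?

Binary search for 27 in [4, 9, 16, 19, 23, 26, 27, 29, 32, 39]:

lo=0, hi=9, mid=4, arr[mid]=23 -> 23 < 27, search right half
lo=5, hi=9, mid=7, arr[mid]=29 -> 29 > 27, search left half
lo=5, hi=6, mid=5, arr[mid]=26 -> 26 < 27, search right half
lo=6, hi=6, mid=6, arr[mid]=27 -> Found target at index 6!

Binary search finds 27 at index 6 after 4 comparisons. The search repeatedly halves the search space by comparing with the middle element.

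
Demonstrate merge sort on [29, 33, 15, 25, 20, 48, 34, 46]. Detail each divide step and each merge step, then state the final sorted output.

Merge sort trace:

Split: [29, 33, 15, 25, 20, 48, 34, 46] -> [29, 33, 15, 25] and [20, 48, 34, 46]
  Split: [29, 33, 15, 25] -> [29, 33] and [15, 25]
    Split: [29, 33] -> [29] and [33]
    Merge: [29] + [33] -> [29, 33]
    Split: [15, 25] -> [15] and [25]
    Merge: [15] + [25] -> [15, 25]
  Merge: [29, 33] + [15, 25] -> [15, 25, 29, 33]
  Split: [20, 48, 34, 46] -> [20, 48] and [34, 46]
    Split: [20, 48] -> [20] and [48]
    Merge: [20] + [48] -> [20, 48]
    Split: [34, 46] -> [34] and [46]
    Merge: [34] + [46] -> [34, 46]
  Merge: [20, 48] + [34, 46] -> [20, 34, 46, 48]
Merge: [15, 25, 29, 33] + [20, 34, 46, 48] -> [15, 20, 25, 29, 33, 34, 46, 48]

Final sorted array: [15, 20, 25, 29, 33, 34, 46, 48]

The merge sort proceeds by recursively splitting the array and merging sorted halves.
After all merges, the sorted array is [15, 20, 25, 29, 33, 34, 46, 48].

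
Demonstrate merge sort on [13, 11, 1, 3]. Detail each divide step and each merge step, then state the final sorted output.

Merge sort trace:

Split: [13, 11, 1, 3] -> [13, 11] and [1, 3]
  Split: [13, 11] -> [13] and [11]
  Merge: [13] + [11] -> [11, 13]
  Split: [1, 3] -> [1] and [3]
  Merge: [1] + [3] -> [1, 3]
Merge: [11, 13] + [1, 3] -> [1, 3, 11, 13]

Final sorted array: [1, 3, 11, 13]

The merge sort proceeds by recursively splitting the array and merging sorted halves.
After all merges, the sorted array is [1, 3, 11, 13].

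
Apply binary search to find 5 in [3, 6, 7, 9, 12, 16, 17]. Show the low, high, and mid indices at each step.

Binary search for 5 in [3, 6, 7, 9, 12, 16, 17]:

lo=0, hi=6, mid=3, arr[mid]=9 -> 9 > 5, search left half
lo=0, hi=2, mid=1, arr[mid]=6 -> 6 > 5, search left half
lo=0, hi=0, mid=0, arr[mid]=3 -> 3 < 5, search right half
lo=1 > hi=0, target 5 not found

Binary search determines that 5 is not in the array after 3 comparisons. The search space was exhausted without finding the target.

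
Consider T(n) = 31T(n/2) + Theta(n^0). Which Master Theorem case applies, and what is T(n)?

Master Theorem for T(n) = 31T(n/2) + O(n^0):

a = 31, b = 2, c = 0
log_b(a) = log_2(31) = 4.9542

Case 1: c = 0 < log_2(31) = 4.9542
T(n) = O(n^(log_2 31))

For T(n) = 31T(n/2) + O(n^0): log_2(31) = 4.9542. This is Case 1 of the Master Theorem (c < log_b(a), work dominated by leaves), giving O(n^(log_2 31)).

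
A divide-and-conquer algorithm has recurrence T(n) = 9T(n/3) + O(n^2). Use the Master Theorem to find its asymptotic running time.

Master Theorem for T(n) = 9T(n/3) + O(n^2):

a = 9, b = 3, c = 2
log_b(a) = log_3(9) = 2.0000

Case 2: c = 2 = log_3(9) = 2.0000
T(n) = O(n^2 log n) = O(n^2 log n)

For T(n) = 9T(n/3) + O(n^2): log_3(9) = 2.0000. This is Case 2 of the Master Theorem (c = log_b(a), equal work at all levels), giving O(n^2 log n).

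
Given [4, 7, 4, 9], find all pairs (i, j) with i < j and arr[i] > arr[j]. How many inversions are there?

Finding inversions in [4, 7, 4, 9]:

(1, 2): arr[1]=7 > arr[2]=4

Total inversions: 1

The array has 1 inversion(s): (1,2). Each pair (i,j) satisfies i < j and arr[i] > arr[j].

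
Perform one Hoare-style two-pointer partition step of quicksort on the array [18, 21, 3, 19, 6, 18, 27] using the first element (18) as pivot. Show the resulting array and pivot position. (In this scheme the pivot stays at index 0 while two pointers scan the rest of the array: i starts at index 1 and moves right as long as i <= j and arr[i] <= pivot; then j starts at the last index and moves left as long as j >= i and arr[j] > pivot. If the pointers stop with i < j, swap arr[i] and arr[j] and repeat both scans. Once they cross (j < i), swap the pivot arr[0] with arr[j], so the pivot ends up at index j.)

Hoare-style two-pointer partition with pivot = 18:

Initial array: [18, 21, 3, 19, 6, 18, 27]

Pointers start at i = 1, j = 6.
i stops at index 1 (arr[1]=21 > 18), j stops at index 5 (arr[5]=18 <= 18): swap arr[1] and arr[5], array becomes [18, 18, 3, 19, 6, 21, 27]
i stops at index 3 (arr[3]=19 > 18), j stops at index 4 (arr[4]=6 <= 18): swap arr[3] and arr[4], array becomes [18, 18, 3, 6, 19, 21, 27]
i ends at 4, j ends at 3: the pointers have crossed (j < i), so scanning stops.

Swap pivot arr[0] with arr[3] to place pivot at position 3: [6, 18, 3, 18, 19, 21, 27]
Pivot position: 3

After partitioning with pivot 18, the array becomes [6, 18, 3, 18, 19, 21, 27]. The pivot is placed at index 3. All elements to the left of the pivot are <= 18, and all elements to the right are > 18.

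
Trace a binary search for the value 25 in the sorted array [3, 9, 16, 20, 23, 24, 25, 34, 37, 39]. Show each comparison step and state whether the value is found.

Binary search for 25 in [3, 9, 16, 20, 23, 24, 25, 34, 37, 39]:

lo=0, hi=9, mid=4, arr[mid]=23 -> 23 < 25, search right half
lo=5, hi=9, mid=7, arr[mid]=34 -> 34 > 25, search left half
lo=5, hi=6, mid=5, arr[mid]=24 -> 24 < 25, search right half
lo=6, hi=6, mid=6, arr[mid]=25 -> Found target at index 6!

Binary search finds 25 at index 6 after 4 comparisons. The search repeatedly halves the search space by comparing with the middle element.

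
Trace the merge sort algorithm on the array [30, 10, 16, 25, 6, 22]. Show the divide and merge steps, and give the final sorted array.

Merge sort trace:

Split: [30, 10, 16, 25, 6, 22] -> [30, 10, 16] and [25, 6, 22]
  Split: [30, 10, 16] -> [30] and [10, 16]
    Split: [10, 16] -> [10] and [16]
    Merge: [10] + [16] -> [10, 16]
  Merge: [30] + [10, 16] -> [10, 16, 30]
  Split: [25, 6, 22] -> [25] and [6, 22]
    Split: [6, 22] -> [6] and [22]
    Merge: [6] + [22] -> [6, 22]
  Merge: [25] + [6, 22] -> [6, 22, 25]
Merge: [10, 16, 30] + [6, 22, 25] -> [6, 10, 16, 22, 25, 30]

Final sorted array: [6, 10, 16, 22, 25, 30]

The merge sort proceeds by recursively splitting the array and merging sorted halves.
After all merges, the sorted array is [6, 10, 16, 22, 25, 30].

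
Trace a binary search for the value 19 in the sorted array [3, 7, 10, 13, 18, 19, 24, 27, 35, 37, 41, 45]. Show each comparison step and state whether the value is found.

Binary search for 19 in [3, 7, 10, 13, 18, 19, 24, 27, 35, 37, 41, 45]:

lo=0, hi=11, mid=5, arr[mid]=19 -> Found target at index 5!

Binary search finds 19 at index 5 after 1 comparisons. The search repeatedly halves the search space by comparing with the middle element.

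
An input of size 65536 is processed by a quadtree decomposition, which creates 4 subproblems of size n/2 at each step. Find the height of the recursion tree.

For divide and conquer with division factor 2:

Problem sizes at each level:
Level 0: 65536
Level 1: 32768
Level 2: 16384
Level 3: 8192
Level 4: 4096
Level 5: 2048
Level 6: 1024
Level 7: 512
Level 8: 256
Level 9: 128
Level 10: 64
Level 11: 32
Level 12: 16
Level 13: 8
Level 14: 4
Level 15: 2
Level 16: 1

The root is level 0 and the size-1 base case is level 16 (the tree spans levels 0 through 16, i.e. 17 levels counting the root), so the depth is the number of divisions: log_2(65536) = 16

The recursion tree depth is log_2(65536) = 16. At each level, the problem size is divided by 2, so it takes 16 divisions to reduce to a base case of size 1. The algorithm makes 4 recursive calls at each level.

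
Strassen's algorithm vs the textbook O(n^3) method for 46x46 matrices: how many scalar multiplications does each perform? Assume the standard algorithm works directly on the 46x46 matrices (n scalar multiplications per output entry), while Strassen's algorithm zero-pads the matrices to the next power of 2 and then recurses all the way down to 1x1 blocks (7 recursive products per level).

Matrix multiplication for 46x46 matrices:

Strassen's algorithm requires power-of-2 dimensions. Pad 46x46 to 64x64 (next power of 2).

Standard algorithm: 46^3 = 97336 multiplications
Strassen's algorithm: 7^(log2(64)) = 7^6 = 117649 multiplications
Difference: 97336 - 117649 = -20313 (Strassen uses MORE here due to padding overhead — for small or just-over-power-of-2 n, padding can outweigh the per-level savings)

Standard: 97336 multiplications (46^3). Strassen: 117649 multiplications (7^6, after padding to 64x64). Strassen reduces 8 recursive multiplications to 7 at each level.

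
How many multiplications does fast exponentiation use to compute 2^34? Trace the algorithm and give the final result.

Computing 2^34 by squaring (build up from 2^1; each line after the first costs one multiplication):

2^1 = 2
2^2 = (2^1)^2 = 2^2 = 4
2^4 = (2^2)^2 = 4^2 = 16
2^8 = (2^4)^2 = 16^2 = 256
2^16 = (2^8)^2 = 256^2 = 65536
2^17 = 2 * 2^16 = 2 * 65536 = 131072
2^34 = (2^17)^2 = 131072^2 = 17179869184

Result: 17179869184
Multiplications needed: 6 (6 lines after 2^1)

2^34 = 17179869184. Using exponentiation by squaring, this requires 6 multiplications. The key idea: if the exponent is even, square the half-power; if odd, multiply by the base once.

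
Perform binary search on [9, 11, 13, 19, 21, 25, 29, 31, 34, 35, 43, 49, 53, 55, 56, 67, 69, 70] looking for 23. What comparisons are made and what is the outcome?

Binary search for 23 in [9, 11, 13, 19, 21, 25, 29, 31, 34, 35, 43, 49, 53, 55, 56, 67, 69, 70]:

lo=0, hi=17, mid=8, arr[mid]=34 -> 34 > 23, search left half
lo=0, hi=7, mid=3, arr[mid]=19 -> 19 < 23, search right half
lo=4, hi=7, mid=5, arr[mid]=25 -> 25 > 23, search left half
lo=4, hi=4, mid=4, arr[mid]=21 -> 21 < 23, search right half
lo=5 > hi=4, target 23 not found

Binary search determines that 23 is not in the array after 4 comparisons. The search space was exhausted without finding the target.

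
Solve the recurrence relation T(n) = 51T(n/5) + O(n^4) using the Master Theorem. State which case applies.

Master Theorem for T(n) = 51T(n/5) + O(n^4):

a = 51, b = 5, c = 4
log_b(a) = log_5(51) = 2.4430

Case 3: c = 4 > log_5(51) = 2.4430
T(n) = O(n^4) = O(n^4)

For T(n) = 51T(n/5) + O(n^4): log_5(51) = 2.4430. This is Case 3 of the Master Theorem (c > log_b(a), work dominated by root), giving O(n^4).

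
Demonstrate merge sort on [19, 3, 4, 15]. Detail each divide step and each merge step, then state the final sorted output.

Merge sort trace:

Split: [19, 3, 4, 15] -> [19, 3] and [4, 15]
  Split: [19, 3] -> [19] and [3]
  Merge: [19] + [3] -> [3, 19]
  Split: [4, 15] -> [4] and [15]
  Merge: [4] + [15] -> [4, 15]
Merge: [3, 19] + [4, 15] -> [3, 4, 15, 19]

Final sorted array: [3, 4, 15, 19]

The merge sort proceeds by recursively splitting the array and merging sorted halves.
After all merges, the sorted array is [3, 4, 15, 19].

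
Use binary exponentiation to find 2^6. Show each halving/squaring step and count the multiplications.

Computing 2^6 by squaring (build up from 2^1; each line after the first costs one multiplication):

2^1 = 2
2^2 = (2^1)^2 = 2^2 = 4
2^3 = 2 * 2^2 = 2 * 4 = 8
2^6 = (2^3)^2 = 8^2 = 64

Result: 64
Multiplications needed: 3 (3 lines after 2^1)

2^6 = 64. Using exponentiation by squaring, this requires 3 multiplications. The key idea: if the exponent is even, square the half-power; if odd, multiply by the base once.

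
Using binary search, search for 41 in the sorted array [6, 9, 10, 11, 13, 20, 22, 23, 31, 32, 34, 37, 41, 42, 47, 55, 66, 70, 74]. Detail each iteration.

Binary search for 41 in [6, 9, 10, 11, 13, 20, 22, 23, 31, 32, 34, 37, 41, 42, 47, 55, 66, 70, 74]:

lo=0, hi=18, mid=9, arr[mid]=32 -> 32 < 41, search right half
lo=10, hi=18, mid=14, arr[mid]=47 -> 47 > 41, search left half
lo=10, hi=13, mid=11, arr[mid]=37 -> 37 < 41, search right half
lo=12, hi=13, mid=12, arr[mid]=41 -> Found target at index 12!

Binary search finds 41 at index 12 after 4 comparisons. The search repeatedly halves the search space by comparing with the middle element.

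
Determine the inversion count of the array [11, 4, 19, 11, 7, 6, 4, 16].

Finding inversions in [11, 4, 19, 11, 7, 6, 4, 16]:

(0, 1): arr[0]=11 > arr[1]=4
(0, 4): arr[0]=11 > arr[4]=7
(0, 5): arr[0]=11 > arr[5]=6
(0, 6): arr[0]=11 > arr[6]=4
(2, 3): arr[2]=19 > arr[3]=11
(2, 4): arr[2]=19 > arr[4]=7
(2, 5): arr[2]=19 > arr[5]=6
(2, 6): arr[2]=19 > arr[6]=4
(2, 7): arr[2]=19 > arr[7]=16
(3, 4): arr[3]=11 > arr[4]=7
(3, 5): arr[3]=11 > arr[5]=6
(3, 6): arr[3]=11 > arr[6]=4
(4, 5): arr[4]=7 > arr[5]=6
(4, 6): arr[4]=7 > arr[6]=4
(5, 6): arr[5]=6 > arr[6]=4

Total inversions: 15

The array has 15 inversion(s): (0,1), (0,4), (0,5), (0,6), (2,3), (2,4), (2,5), (2,6), (2,7), (3,4), (3,5), (3,6), (4,5), (4,6), (5,6). Each pair (i,j) satisfies i < j and arr[i] > arr[j].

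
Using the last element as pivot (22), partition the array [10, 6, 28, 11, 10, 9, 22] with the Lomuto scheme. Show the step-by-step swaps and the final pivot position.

Lomuto partition with pivot = 22:

Initial array: [10, 6, 28, 11, 10, 9, 22]

arr[0]=10 <= 22: swap with position 0, array becomes [10, 6, 28, 11, 10, 9, 22]
arr[1]=6 <= 22: swap with position 1, array becomes [10, 6, 28, 11, 10, 9, 22]
arr[2]=28 > 22: no swap
arr[3]=11 <= 22: swap with position 2, array becomes [10, 6, 11, 28, 10, 9, 22]
arr[4]=10 <= 22: swap with position 3, array becomes [10, 6, 11, 10, 28, 9, 22]
arr[5]=9 <= 22: swap with position 4, array becomes [10, 6, 11, 10, 9, 28, 22]

Place pivot at position 5: [10, 6, 11, 10, 9, 22, 28]
Pivot position: 5

After partitioning with pivot 22, the array becomes [10, 6, 11, 10, 9, 22, 28]. The pivot is placed at index 5. All elements to the left of the pivot are <= 22, and all elements to the right are > 22.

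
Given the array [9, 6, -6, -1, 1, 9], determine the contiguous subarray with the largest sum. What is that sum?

Using Kadane's algorithm on [9, 6, -6, -1, 1, 9]:

Scanning through the array:
Position 1 (value 6): max_ending_here = 15, max_so_far = 15
Position 2 (value -6): max_ending_here = 9, max_so_far = 15
Position 3 (value -1): max_ending_here = 8, max_so_far = 15
Position 4 (value 1): max_ending_here = 9, max_so_far = 15
Position 5 (value 9): max_ending_here = 18, max_so_far = 18

Maximum subarray: [9, 6, -6, -1, 1, 9]
Maximum sum: 18

The maximum subarray is [9, 6, -6, -1, 1, 9] with sum 18. This subarray runs from index 0 to index 5.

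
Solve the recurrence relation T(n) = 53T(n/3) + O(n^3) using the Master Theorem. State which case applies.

Master Theorem for T(n) = 53T(n/3) + O(n^3):

a = 53, b = 3, c = 3
log_b(a) = log_3(53) = 3.6139

Case 1: c = 3 < log_3(53) = 3.6139
T(n) = O(n^(log_3 53))

For T(n) = 53T(n/3) + O(n^3): log_3(53) = 3.6139. This is Case 1 of the Master Theorem (c < log_b(a), work dominated by leaves), giving O(n^(log_3 53)).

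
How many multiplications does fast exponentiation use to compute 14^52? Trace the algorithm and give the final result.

Computing 14^52 by squaring (build up from 14^1; each line after the first costs one multiplication):

14^1 = 14
14^2 = (14^1)^2 = 14^2 = 196
14^3 = 14 * 14^2 = 14 * 196 = 2744
14^6 = (14^3)^2 = 2744^2 = 7529536
14^12 = (14^6)^2 = 7529536^2 = 56693912375296
14^13 = 14 * 14^12 = 14 * 56693912375296 = 793714773254144
14^26 = (14^13)^2 = 793714773254144^2 = 629983141281877223603213172736
14^52 = (14^26)^2 = 629983141281877223603213172736^2 = 396878758299381678483277913691857524931552116018231373725696

Result: 396878758299381678483277913691857524931552116018231373725696
Multiplications needed: 7 (7 lines after 14^1)

14^52 = 396878758299381678483277913691857524931552116018231373725696. Using exponentiation by squaring, this requires 7 multiplications. The key idea: if the exponent is even, square the half-power; if odd, multiply by the base once.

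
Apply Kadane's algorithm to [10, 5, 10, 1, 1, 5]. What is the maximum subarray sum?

Using Kadane's algorithm on [10, 5, 10, 1, 1, 5]:

Scanning through the array:
Position 1 (value 5): max_ending_here = 15, max_so_far = 15
Position 2 (value 10): max_ending_here = 25, max_so_far = 25
Position 3 (value 1): max_ending_here = 26, max_so_far = 26
Position 4 (value 1): max_ending_here = 27, max_so_far = 27
Position 5 (value 5): max_ending_here = 32, max_so_far = 32

Maximum subarray: [10, 5, 10, 1, 1, 5]
Maximum sum: 32

The maximum subarray is [10, 5, 10, 1, 1, 5] with sum 32. This subarray runs from index 0 to index 5.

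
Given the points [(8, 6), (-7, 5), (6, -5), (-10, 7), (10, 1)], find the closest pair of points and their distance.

Computing all pairwise distances among 5 points:

d((8, 6), (-7, 5)) = 15.0333
d((8, 6), (6, -5)) = 11.1803
d((8, 6), (-10, 7)) = 18.0278
d((8, 6), (10, 1)) = 5.3852
d((-7, 5), (6, -5)) = 16.4012
d((-7, 5), (-10, 7)) = 3.6056 <-- minimum
d((-7, 5), (10, 1)) = 17.4642
d((6, -5), (-10, 7)) = 20.0
d((6, -5), (10, 1)) = 7.2111
d((-10, 7), (10, 1)) = 20.8806

Closest pair: (-7, 5) and (-10, 7) with distance 3.6056

The closest pair is (-7, 5) and (-10, 7) with Euclidean distance 3.6056. For 5 points, brute-force pairwise comparison is shown above. For large n, the divide-and-conquer algorithm (sort by x, recurse on halves, check the dividing strip) achieves O(n log n).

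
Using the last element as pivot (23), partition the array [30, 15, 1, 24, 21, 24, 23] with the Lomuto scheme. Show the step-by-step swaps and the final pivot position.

Lomuto partition with pivot = 23:

Initial array: [30, 15, 1, 24, 21, 24, 23]

arr[0]=30 > 23: no swap
arr[1]=15 <= 23: swap with position 0, array becomes [15, 30, 1, 24, 21, 24, 23]
arr[2]=1 <= 23: swap with position 1, array becomes [15, 1, 30, 24, 21, 24, 23]
arr[3]=24 > 23: no swap
arr[4]=21 <= 23: swap with position 2, array becomes [15, 1, 21, 24, 30, 24, 23]
arr[5]=24 > 23: no swap

Place pivot at position 3: [15, 1, 21, 23, 30, 24, 24]
Pivot position: 3

After partitioning with pivot 23, the array becomes [15, 1, 21, 23, 30, 24, 24]. The pivot is placed at index 3. All elements to the left of the pivot are <= 23, and all elements to the right are > 23.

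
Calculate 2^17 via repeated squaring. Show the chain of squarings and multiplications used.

Computing 2^17 by squaring (build up from 2^1; each line after the first costs one multiplication):

2^1 = 2
2^2 = (2^1)^2 = 2^2 = 4
2^4 = (2^2)^2 = 4^2 = 16
2^8 = (2^4)^2 = 16^2 = 256
2^16 = (2^8)^2 = 256^2 = 65536
2^17 = 2 * 2^16 = 2 * 65536 = 131072

Result: 131072
Multiplications needed: 5 (5 lines after 2^1)

2^17 = 131072. Using exponentiation by squaring, this requires 5 multiplications. The key idea: if the exponent is even, square the half-power; if odd, multiply by the base once.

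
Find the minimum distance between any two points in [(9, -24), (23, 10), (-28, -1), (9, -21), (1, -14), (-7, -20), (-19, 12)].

Computing all pairwise distances among 7 points:

d((9, -24), (23, 10)) = 36.7696
d((9, -24), (-28, -1)) = 43.566
d((9, -24), (9, -21)) = 3.0 <-- minimum
d((9, -24), (1, -14)) = 12.8062
d((9, -24), (-7, -20)) = 16.4924
d((9, -24), (-19, 12)) = 45.607
d((23, 10), (-28, -1)) = 52.1728
d((23, 10), (9, -21)) = 34.0147
d((23, 10), (1, -14)) = 32.5576
d((23, 10), (-7, -20)) = 42.4264
d((23, 10), (-19, 12)) = 42.0476
d((-28, -1), (9, -21)) = 42.0595
d((-28, -1), (1, -14)) = 31.7805
d((-28, -1), (-7, -20)) = 28.3196
d((-28, -1), (-19, 12)) = 15.8114
d((9, -21), (1, -14)) = 10.6301
d((9, -21), (-7, -20)) = 16.0312
d((9, -21), (-19, 12)) = 43.2782
d((1, -14), (-7, -20)) = 10.0
d((1, -14), (-19, 12)) = 32.8024
d((-7, -20), (-19, 12)) = 34.176

Closest pair: (9, -24) and (9, -21) with distance 3.0

The closest pair is (9, -24) and (9, -21) with Euclidean distance 3.0. For 7 points, brute-force pairwise comparison is shown above. For large n, the divide-and-conquer algorithm (sort by x, recurse on halves, check the dividing strip) achieves O(n log n).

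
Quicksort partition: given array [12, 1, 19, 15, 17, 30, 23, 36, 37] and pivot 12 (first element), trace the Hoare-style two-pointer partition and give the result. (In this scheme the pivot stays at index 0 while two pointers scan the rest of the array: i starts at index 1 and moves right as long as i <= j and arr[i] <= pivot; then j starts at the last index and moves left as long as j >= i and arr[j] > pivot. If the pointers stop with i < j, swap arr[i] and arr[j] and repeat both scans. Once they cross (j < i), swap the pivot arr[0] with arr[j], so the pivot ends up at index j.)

Hoare-style two-pointer partition with pivot = 12:

Initial array: [12, 1, 19, 15, 17, 30, 23, 36, 37]

Pointers start at i = 1, j = 8.
i ends at 2, j ends at 1: the pointers have crossed (j < i), so scanning stops.

Swap pivot arr[0] with arr[1] to place pivot at position 1: [1, 12, 19, 15, 17, 30, 23, 36, 37]
Pivot position: 1

After partitioning with pivot 12, the array becomes [1, 12, 19, 15, 17, 30, 23, 36, 37]. The pivot is placed at index 1. All elements to the left of the pivot are <= 12, and all elements to the right are > 12.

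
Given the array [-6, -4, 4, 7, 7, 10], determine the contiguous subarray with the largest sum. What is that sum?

Using Kadane's algorithm on [-6, -4, 4, 7, 7, 10]:

Scanning through the array:
Position 1 (value -4): max_ending_here = -4, max_so_far = -4
Position 2 (value 4): max_ending_here = 4, max_so_far = 4
Position 3 (value 7): max_ending_here = 11, max_so_far = 11
Position 4 (value 7): max_ending_here = 18, max_so_far = 18
Position 5 (value 10): max_ending_here = 28, max_so_far = 28

Maximum subarray: [4, 7, 7, 10]
Maximum sum: 28

The maximum subarray is [4, 7, 7, 10] with sum 28. This subarray runs from index 2 to index 5.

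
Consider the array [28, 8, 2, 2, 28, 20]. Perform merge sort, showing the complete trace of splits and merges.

Merge sort trace:

Split: [28, 8, 2, 2, 28, 20] -> [28, 8, 2] and [2, 28, 20]
  Split: [28, 8, 2] -> [28] and [8, 2]
    Split: [8, 2] -> [8] and [2]
    Merge: [8] + [2] -> [2, 8]
  Merge: [28] + [2, 8] -> [2, 8, 28]
  Split: [2, 28, 20] -> [2] and [28, 20]
    Split: [28, 20] -> [28] and [20]
    Merge: [28] + [20] -> [20, 28]
  Merge: [2] + [20, 28] -> [2, 20, 28]
Merge: [2, 8, 28] + [2, 20, 28] -> [2, 2, 8, 20, 28, 28]

Final sorted array: [2, 2, 8, 20, 28, 28]

The merge sort proceeds by recursively splitting the array and merging sorted halves.
After all merges, the sorted array is [2, 2, 8, 20, 28, 28].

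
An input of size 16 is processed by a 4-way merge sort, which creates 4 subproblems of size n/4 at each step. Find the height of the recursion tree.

For divide and conquer with division factor 4:

Problem sizes at each level:
Level 0: 16
Level 1: 4
Level 2: 1

The root is level 0 and the size-1 base case is level 2 (the tree spans levels 0 through 2, i.e. 3 levels counting the root), so the depth is the number of divisions: log_4(16) = 2

The recursion tree depth is log_4(16) = 2. At each level, the problem size is divided by 4, so it takes 2 divisions to reduce to a base case of size 1. The algorithm makes 4 recursive calls at each level.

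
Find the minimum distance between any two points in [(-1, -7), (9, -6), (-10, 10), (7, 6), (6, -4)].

Computing all pairwise distances among 5 points:

d((-1, -7), (9, -6)) = 10.0499
d((-1, -7), (-10, 10)) = 19.2354
d((-1, -7), (7, 6)) = 15.2643
d((-1, -7), (6, -4)) = 7.6158
d((9, -6), (-10, 10)) = 24.8395
d((9, -6), (7, 6)) = 12.1655
d((9, -6), (6, -4)) = 3.6056 <-- minimum
d((-10, 10), (7, 6)) = 17.4642
d((-10, 10), (6, -4)) = 21.2603
d((7, 6), (6, -4)) = 10.0499

Closest pair: (9, -6) and (6, -4) with distance 3.6056

The closest pair is (9, -6) and (6, -4) with Euclidean distance 3.6056. For 5 points, brute-force pairwise comparison is shown above. For large n, the divide-and-conquer algorithm (sort by x, recurse on halves, check the dividing strip) achieves O(n log n).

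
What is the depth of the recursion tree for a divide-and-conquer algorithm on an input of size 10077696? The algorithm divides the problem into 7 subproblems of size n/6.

For divide and conquer with division factor 6:

Problem sizes at each level:
Level 0: 10077696
Level 1: 1679616
Level 2: 279936
Level 3: 46656
Level 4: 7776
Level 5: 1296
Level 6: 216
Level 7: 36
Level 8: 6
Level 9: 1

The root is level 0 and the size-1 base case is level 9 (the tree spans levels 0 through 9, i.e. 10 levels counting the root), so the depth is the number of divisions: log_6(10077696) = 9

The recursion tree depth is log_6(10077696) = 9. At each level, the problem size is divided by 6, so it takes 9 divisions to reduce to a base case of size 1. The algorithm makes 7 recursive calls at each level.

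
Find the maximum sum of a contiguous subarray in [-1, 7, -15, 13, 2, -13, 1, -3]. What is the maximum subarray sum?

Using Kadane's algorithm on [-1, 7, -15, 13, 2, -13, 1, -3]:

Scanning through the array:
Position 1 (value 7): max_ending_here = 7, max_so_far = 7
Position 2 (value -15): max_ending_here = -8, max_so_far = 7
Position 3 (value 13): max_ending_here = 13, max_so_far = 13
Position 4 (value 2): max_ending_here = 15, max_so_far = 15
Position 5 (value -13): max_ending_here = 2, max_so_far = 15
Position 6 (value 1): max_ending_here = 3, max_so_far = 15
Position 7 (value -3): max_ending_here = 0, max_so_far = 15

Maximum subarray: [13, 2]
Maximum sum: 15

The maximum subarray is [13, 2] with sum 15. This subarray runs from index 3 to index 4.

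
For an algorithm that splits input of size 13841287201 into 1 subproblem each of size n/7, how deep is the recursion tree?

For divide and conquer with division factor 7:

Problem sizes at each level:
Level 0: 13841287201
Level 1: 1977326743
Level 2: 282475249
Level 3: 40353607
Level 4: 5764801
Level 5: 823543
Level 6: 117649
Level 7: 16807
Level 8: 2401
Level 9: 343
Level 10: 49
Level 11: 7
Level 12: 1

The root is level 0 and the size-1 base case is level 12 (the tree spans levels 0 through 12, i.e. 13 levels counting the root), so the depth is the number of divisions: log_7(13841287201) = 12

The recursion tree depth is log_7(13841287201) = 12. At each level, the problem size is divided by 7, so it takes 12 divisions to reduce to a base case of size 1. The algorithm makes 1 recursive call at each level.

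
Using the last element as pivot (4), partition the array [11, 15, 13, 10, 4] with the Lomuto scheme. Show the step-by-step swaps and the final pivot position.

Lomuto partition with pivot = 4:

Initial array: [11, 15, 13, 10, 4]

arr[0]=11 > 4: no swap
arr[1]=15 > 4: no swap
arr[2]=13 > 4: no swap
arr[3]=10 > 4: no swap

Place pivot at position 0: [4, 15, 13, 10, 11]
Pivot position: 0

After partitioning with pivot 4, the array becomes [4, 15, 13, 10, 11]. The pivot is placed at index 0. All elements to the left of the pivot are <= 4, and all elements to the right are > 4.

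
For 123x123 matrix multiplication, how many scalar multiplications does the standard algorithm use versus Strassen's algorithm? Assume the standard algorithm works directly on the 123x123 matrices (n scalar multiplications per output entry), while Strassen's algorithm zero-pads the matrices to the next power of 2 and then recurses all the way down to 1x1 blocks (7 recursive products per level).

Matrix multiplication for 123x123 matrices:

Strassen's algorithm requires power-of-2 dimensions. Pad 123x123 to 128x128 (next power of 2).

Standard algorithm: 123^3 = 1860867 multiplications
Strassen's algorithm: 7^(log2(128)) = 7^7 = 823543 multiplications
Savings: 1860867 - 823543 = 1037324 multiplications

Standard: 1860867 multiplications (123^3). Strassen: 823543 multiplications (7^7, after padding to 128x128). Strassen reduces 8 recursive multiplications to 7 at each level.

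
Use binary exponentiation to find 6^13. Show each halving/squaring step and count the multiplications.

Computing 6^13 by squaring (build up from 6^1; each line after the first costs one multiplication):

6^1 = 6
6^2 = (6^1)^2 = 6^2 = 36
6^3 = 6 * 6^2 = 6 * 36 = 216
6^6 = (6^3)^2 = 216^2 = 46656
6^12 = (6^6)^2 = 46656^2 = 2176782336
6^13 = 6 * 6^12 = 6 * 2176782336 = 13060694016

Result: 13060694016
Multiplications needed: 5 (5 lines after 6^1)

6^13 = 13060694016. Using exponentiation by squaring, this requires 5 multiplications. The key idea: if the exponent is even, square the half-power; if odd, multiply by the base once.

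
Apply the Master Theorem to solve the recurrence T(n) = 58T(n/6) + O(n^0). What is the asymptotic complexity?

Master Theorem for T(n) = 58T(n/6) + O(n^0):

a = 58, b = 6, c = 0
log_b(a) = log_6(58) = 2.2662

Case 1: c = 0 < log_6(58) = 2.2662
T(n) = O(n^(log_6 58))

For T(n) = 58T(n/6) + O(n^0): log_6(58) = 2.2662. This is Case 1 of the Master Theorem (c < log_b(a), work dominated by leaves), giving O(n^(log_6 58)).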